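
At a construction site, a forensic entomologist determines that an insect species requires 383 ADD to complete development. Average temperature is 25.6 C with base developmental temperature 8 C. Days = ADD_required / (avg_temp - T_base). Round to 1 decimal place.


Insect development time:
Effective temperature = avg_temp - T_base = 25.6 - 8 = 17.6 C
Days = ADD / effective_temp = 383 / 17.6 = 21.8 days

21.8


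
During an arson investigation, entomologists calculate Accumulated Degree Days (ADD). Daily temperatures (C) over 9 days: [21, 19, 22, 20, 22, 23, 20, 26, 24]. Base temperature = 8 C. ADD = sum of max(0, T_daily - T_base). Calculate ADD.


Computing ADD day by day:
Day 1: max(0, 21 - 8) = 13
Day 2: max(0, 19 - 8) = 11
Day 3: max(0, 22 - 8) = 14
Day 4: max(0, 20 - 8) = 12
Day 5: max(0, 22 - 8) = 14
Day 6: max(0, 23 - 8) = 15
Day 7: max(0, 20 - 8) = 12
Day 8: max(0, 26 - 8) = 18
Day 9: max(0, 24 - 8) = 16
Total ADD = 125

125


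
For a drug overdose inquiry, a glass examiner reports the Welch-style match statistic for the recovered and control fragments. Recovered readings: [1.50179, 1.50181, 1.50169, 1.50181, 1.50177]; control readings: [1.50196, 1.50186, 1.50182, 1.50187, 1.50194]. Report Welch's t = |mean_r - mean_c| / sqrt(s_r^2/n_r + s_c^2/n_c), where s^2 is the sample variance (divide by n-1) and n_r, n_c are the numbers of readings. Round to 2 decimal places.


Welch's t-criterion for glass RI comparison:
Recovered mean = sum / n_r = 7.50887 / 5 = 1.501774
Control mean = sum / n_c = 7.50945 / 5 = 1.50189
Recovered sample variance s_r^2 = 2.48e-09
Control sample variance s_c^2 = 3.4e-09
Welch SE (unpooled) = sqrt(s_r^2/n_r + s_c^2/n_c) = sqrt(4.96e-10 + 6.8e-10) = sqrt(1.176e-09) = 3.42929e-05
|mean_r - mean_c| = 0.000116
t = 0.000116 / 3.42929e-05 = 3.38

3.38


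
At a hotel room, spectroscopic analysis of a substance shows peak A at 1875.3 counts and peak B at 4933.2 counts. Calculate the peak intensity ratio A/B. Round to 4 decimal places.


Spectral peak ratio:
Peak A = 1875.3 counts
Peak B = 4933.2 counts
Ratio = 1875.3 / 4933.2 = 0.3801

0.3801


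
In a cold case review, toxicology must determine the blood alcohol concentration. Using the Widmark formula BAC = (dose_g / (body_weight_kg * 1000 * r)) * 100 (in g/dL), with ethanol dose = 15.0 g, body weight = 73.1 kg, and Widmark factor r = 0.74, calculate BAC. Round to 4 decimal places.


Applying the Widmark formula:
BAC = (dose_g / (body_wt * 1000 * r)) * 100
Denominator = 73.1 * 1000 * 0.74 = 54094
BAC = (15.0 / 54094) * 100
BAC = 0.0277 g/dL

0.0277


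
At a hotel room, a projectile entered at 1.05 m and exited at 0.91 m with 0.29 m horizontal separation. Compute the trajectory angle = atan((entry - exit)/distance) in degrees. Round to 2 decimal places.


Bullet trajectory angle:
Height difference = 1.05 - 0.91 = 0.14 m
angle = atan(0.14 / 0.29)
angle = atan(0.482759)
angle = 25.77 degrees

25.77


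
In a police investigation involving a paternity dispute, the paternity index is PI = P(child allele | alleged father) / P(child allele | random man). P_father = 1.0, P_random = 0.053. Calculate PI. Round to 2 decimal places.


Paternity Index calculation:
PI = P(allele|father) / P(allele|random)
PI = 1.0 / 0.053
PI = 18.87

18.87


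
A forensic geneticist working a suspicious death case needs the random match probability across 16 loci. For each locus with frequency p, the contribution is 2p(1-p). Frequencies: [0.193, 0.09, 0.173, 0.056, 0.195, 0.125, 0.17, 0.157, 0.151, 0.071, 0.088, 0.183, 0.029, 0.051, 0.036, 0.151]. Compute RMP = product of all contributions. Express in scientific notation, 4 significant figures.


Computing RMP for 16 loci:
Locus 1: 2 * 0.193 * 0.807 = 0.311502
Locus 2: 2 * 0.09 * 0.91 = 0.1638
Locus 3: 2 * 0.173 * 0.827 = 0.286142
Locus 4: 2 * 0.056 * 0.944 = 0.105728
Locus 5: 2 * 0.195 * 0.805 = 0.31395
Locus 6: 2 * 0.125 * 0.875 = 0.21875
Locus 7: 2 * 0.17 * 0.83 = 0.2822
Locus 8: 2 * 0.157 * 0.843 = 0.264702
Locus 9: 2 * 0.151 * 0.849 = 0.256398
Locus 10: 2 * 0.071 * 0.929 = 0.131918
Locus 11: 2 * 0.088 * 0.912 = 0.160512
Locus 12: 2 * 0.183 * 0.817 = 0.299022
Locus 13: 2 * 0.029 * 0.971 = 0.056318
Locus 14: 2 * 0.051 * 0.949 = 0.096798
Locus 15: 2 * 0.036 * 0.964 = 0.069408
Locus 16: 2 * 0.151 * 0.849 = 0.256398
RMP = 1.247e-12

1.247e-12


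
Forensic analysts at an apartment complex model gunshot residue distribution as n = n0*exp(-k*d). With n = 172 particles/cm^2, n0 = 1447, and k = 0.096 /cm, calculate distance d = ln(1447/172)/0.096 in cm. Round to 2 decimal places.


GSR distance calculation:
n0/n = 1447 / 172 = 8.412791
ln(n0/n) = 2.129753
d = 2.129753 / 0.096 = 22.18 cm

22.18


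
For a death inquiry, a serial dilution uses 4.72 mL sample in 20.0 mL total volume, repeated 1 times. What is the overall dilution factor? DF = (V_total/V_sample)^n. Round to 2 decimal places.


Dilution factor calculation:
Single dilution = V_total / V_sample = 20.0 / 4.72 ≈ 4.237288
Number of dilutions = 1
Total DF = (20.0 / 4.72)^1 (full precision, rounded at the end) = 4.24

4.24


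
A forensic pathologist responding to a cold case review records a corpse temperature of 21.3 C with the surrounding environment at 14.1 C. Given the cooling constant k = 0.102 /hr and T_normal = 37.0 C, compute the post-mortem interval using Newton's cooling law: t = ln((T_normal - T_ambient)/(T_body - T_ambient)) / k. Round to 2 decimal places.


Using Newton's law of cooling:
t = ln((T_normal - T_ambient) / (T_body - T_ambient)) / k
T_normal - T_ambient = 22.9
T_body - T_ambient = 7.2
Ratio = 3.180556
ln(ratio) = 1.157056
t = 1.157056 / 0.102 = 11.34 hours

11.34


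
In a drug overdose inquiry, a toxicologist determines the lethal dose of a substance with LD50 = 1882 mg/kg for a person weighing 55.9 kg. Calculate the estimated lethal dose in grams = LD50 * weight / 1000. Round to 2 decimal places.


Lethal dose calculation:
Lethal dose = LD50 * body_weight / 1000
= 1882 * 55.9 / 1000
= 105203.8 / 1000
= 105.20 g

105.20


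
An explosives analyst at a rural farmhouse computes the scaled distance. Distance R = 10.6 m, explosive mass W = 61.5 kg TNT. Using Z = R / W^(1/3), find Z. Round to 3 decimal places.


Scaled distance calculation:
W^(1/3) = 61.5^(1/3) = 3.947223
Z = R / W^(1/3) = 10.6 / 3.947223
Z = 2.685 m/kg^(1/3)

2.685


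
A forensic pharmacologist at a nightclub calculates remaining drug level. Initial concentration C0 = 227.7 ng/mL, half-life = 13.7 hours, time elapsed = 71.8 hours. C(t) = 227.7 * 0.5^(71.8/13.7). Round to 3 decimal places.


Drug concentration decay:
Number of half-lives = t / t_half = 71.8 / 13.7 = 5.240876
Decay factor = 0.5^5.240876 = 0.02644473
C(t) = 227.7 * 0.02644473 = 6.021 ng/mL

6.021


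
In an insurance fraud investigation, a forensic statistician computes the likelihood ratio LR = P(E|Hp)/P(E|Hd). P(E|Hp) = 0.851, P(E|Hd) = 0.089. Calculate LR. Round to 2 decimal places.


Likelihood ratio calculation:
LR = P(E|Hp) / P(E|Hd)
LR = 0.851 / 0.089
LR = 9.56

9.56


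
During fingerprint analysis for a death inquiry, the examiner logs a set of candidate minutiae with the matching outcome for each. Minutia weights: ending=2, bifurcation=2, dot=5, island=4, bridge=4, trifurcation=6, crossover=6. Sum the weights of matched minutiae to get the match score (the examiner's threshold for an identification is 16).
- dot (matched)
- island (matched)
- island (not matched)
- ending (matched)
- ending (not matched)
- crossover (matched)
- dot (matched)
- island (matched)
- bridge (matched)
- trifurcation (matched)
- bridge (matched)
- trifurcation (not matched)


Weighted minutiae match score:
  dot: matched, +5 (running total 5)
  island: matched, +4 (running total 9)
  island: not matched, +0
  ending: matched, +2 (running total 11)
  ending: not matched, +0
  crossover: matched, +6 (running total 17)
  dot: matched, +5 (running total 22)
  island: matched, +4 (running total 26)
  bridge: matched, +4 (running total 30)
  trifurcation: matched, +6 (running total 36)
  bridge: matched, +4 (running total 40)
  trifurcation: not matched, +0
Total score = 40
Threshold = 16; verdict = identification

40


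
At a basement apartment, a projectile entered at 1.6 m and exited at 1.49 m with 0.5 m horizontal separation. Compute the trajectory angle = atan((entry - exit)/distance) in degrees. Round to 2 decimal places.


Bullet trajectory angle:
Height difference = 1.6 - 1.49 = 0.11 m
angle = atan(0.11 / 0.5)
angle = atan(0.22)
angle = 12.41 degrees

12.41


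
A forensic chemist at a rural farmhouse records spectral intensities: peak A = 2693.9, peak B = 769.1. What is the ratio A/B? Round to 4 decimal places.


Spectral peak ratio:
Peak A = 2693.9 counts
Peak B = 769.1 counts
Ratio = 2693.9 / 769.1 = 3.5027

3.5027


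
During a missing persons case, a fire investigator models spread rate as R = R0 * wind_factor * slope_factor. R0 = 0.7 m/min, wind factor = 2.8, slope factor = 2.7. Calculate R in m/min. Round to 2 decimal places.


Fire spread rate calculation:
R = R0 * wind_factor * slope_factor
= 0.7 * 2.8 * 2.7
= 1.96 * 2.7
= 5.29 m/min

5.29


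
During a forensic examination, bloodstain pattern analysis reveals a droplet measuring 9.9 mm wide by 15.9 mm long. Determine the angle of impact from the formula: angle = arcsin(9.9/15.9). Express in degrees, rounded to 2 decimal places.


Blood spatter impact angle calculation:
width / length = 9.9 / 15.9 = 0.622642
angle = arcsin(0.622642)
angle = 38.51 degrees

38.51


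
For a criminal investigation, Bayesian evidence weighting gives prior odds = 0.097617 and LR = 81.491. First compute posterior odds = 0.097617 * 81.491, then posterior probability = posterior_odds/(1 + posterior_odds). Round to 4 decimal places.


Bayesian evidence evaluation:
Posterior odds = prior_odds * LR = 0.097617 * 81.491 = 7.954907
Posterior probability = posterior_odds / (1 + posterior_odds)
= 7.954907 / (1 + 7.954907)
= 7.954907 / 8.954907
= 0.8883

0.8883


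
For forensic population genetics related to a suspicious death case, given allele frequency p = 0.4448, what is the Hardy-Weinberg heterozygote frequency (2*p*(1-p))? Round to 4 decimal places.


Hardy-Weinberg heterozygote frequency:
q = 1 - p = 1 - 0.4448 = 0.5552
2pq = 2 * 0.4448 * 0.5552 = 0.4939

0.4939


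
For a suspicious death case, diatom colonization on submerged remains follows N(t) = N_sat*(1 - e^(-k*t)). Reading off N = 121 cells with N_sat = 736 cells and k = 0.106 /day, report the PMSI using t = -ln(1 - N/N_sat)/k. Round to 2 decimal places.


PMSI from diatom colonization curve:
N / N_sat = 121 / 736 = 0.164402
1 - N/N_sat = 0.835598
ln(1 - N/N_sat) = -0.179608
t = -ln(1 - N/N_sat) / k = -(-0.179608) / 0.106 = 1.69 days

1.69


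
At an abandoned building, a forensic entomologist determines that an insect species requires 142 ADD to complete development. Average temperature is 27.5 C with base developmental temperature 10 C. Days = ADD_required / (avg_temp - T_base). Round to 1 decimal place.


Insect development time:
Effective temperature = avg_temp - T_base = 27.5 - 10 = 17.5 C
Days = ADD / effective_temp = 142 / 17.5 = 8.1 days

8.1


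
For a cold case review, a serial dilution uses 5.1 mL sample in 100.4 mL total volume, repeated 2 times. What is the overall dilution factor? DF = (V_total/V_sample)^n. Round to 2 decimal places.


Dilution factor calculation:
Single dilution = V_total / V_sample = 100.4 / 5.1 ≈ 19.686275
Number of dilutions = 2
Total DF = (100.4 / 5.1)^2 (full precision, rounded at the end) = 387.55

387.55


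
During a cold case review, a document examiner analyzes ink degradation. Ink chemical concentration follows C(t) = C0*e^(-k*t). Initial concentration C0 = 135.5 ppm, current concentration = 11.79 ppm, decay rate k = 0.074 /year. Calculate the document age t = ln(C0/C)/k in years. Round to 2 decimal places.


Document age estimation:
C0/C = 135.5 / 11.79 = 11.492791
ln(C0/C) = 2.44172
t = 2.44172 / 0.074 = 33.00 years

33.00


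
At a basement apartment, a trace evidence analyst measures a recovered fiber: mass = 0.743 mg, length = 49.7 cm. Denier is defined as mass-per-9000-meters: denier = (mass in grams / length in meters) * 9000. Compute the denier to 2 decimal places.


Denier calculation:
Mass in grams = 0.743 mg / 1000 = 0.000743 g
Length in meters = 49.7 cm / 100 = 0.497 m
Linear density = mass / length = 0.000743 / 0.497 = 0.00149497 g/m
Denier = (g/m) * 9000 = 0.00149497 * 9000 = 13.45

13.45


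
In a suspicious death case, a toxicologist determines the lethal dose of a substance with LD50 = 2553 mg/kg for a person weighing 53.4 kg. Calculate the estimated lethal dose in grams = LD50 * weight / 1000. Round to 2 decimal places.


Lethal dose calculation:
Lethal dose = LD50 * body_weight / 1000
= 2553 * 53.4 / 1000
= 136330.2 / 1000
= 136.33 g

136.33


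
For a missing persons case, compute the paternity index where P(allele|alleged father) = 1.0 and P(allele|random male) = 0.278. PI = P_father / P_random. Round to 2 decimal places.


Paternity Index calculation:
PI = P(allele|father) / P(allele|random)
PI = 1.0 / 0.278
PI = 3.60

3.60


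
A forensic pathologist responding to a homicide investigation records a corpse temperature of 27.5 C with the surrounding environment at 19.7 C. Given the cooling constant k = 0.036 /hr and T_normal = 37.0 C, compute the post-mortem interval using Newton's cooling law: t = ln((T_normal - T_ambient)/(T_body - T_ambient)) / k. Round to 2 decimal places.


Using Newton's law of cooling:
t = ln((T_normal - T_ambient) / (T_body - T_ambient)) / k
T_normal - T_ambient = 17.3
T_body - T_ambient = 7.8
Ratio = 2.217949
ln(ratio) = 0.796583
t = 0.796583 / 0.036 = 22.13 hours

22.13


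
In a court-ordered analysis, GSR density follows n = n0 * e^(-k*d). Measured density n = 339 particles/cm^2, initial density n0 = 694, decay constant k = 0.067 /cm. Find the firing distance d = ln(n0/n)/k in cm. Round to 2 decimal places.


GSR distance calculation:
n0/n = 694 / 339 = 2.047198
ln(n0/n) = 0.716472
d = 0.716472 / 0.067 = 10.69 cm

10.69


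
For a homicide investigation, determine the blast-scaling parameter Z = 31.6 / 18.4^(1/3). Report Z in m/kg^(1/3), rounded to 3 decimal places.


Scaled distance calculation:
W^(1/3) = 18.4^(1/3) = 2.640012
Z = R / W^(1/3) = 31.6 / 2.640012
Z = 11.970 m/kg^(1/3)

11.970


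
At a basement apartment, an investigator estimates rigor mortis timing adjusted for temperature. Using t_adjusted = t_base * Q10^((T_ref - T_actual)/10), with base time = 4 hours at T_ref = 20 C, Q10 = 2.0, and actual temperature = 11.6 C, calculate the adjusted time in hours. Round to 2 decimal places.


Rigor mortis time adjustment:
Exponent = (T_ref - T_actual) / 10 = (20 - 11.6) / 10 = 0.84
Q10 factor = 2.0^0.84 = 1.79005
t_adjusted = 4 * 1.79005 = 7.16 hours

7.16


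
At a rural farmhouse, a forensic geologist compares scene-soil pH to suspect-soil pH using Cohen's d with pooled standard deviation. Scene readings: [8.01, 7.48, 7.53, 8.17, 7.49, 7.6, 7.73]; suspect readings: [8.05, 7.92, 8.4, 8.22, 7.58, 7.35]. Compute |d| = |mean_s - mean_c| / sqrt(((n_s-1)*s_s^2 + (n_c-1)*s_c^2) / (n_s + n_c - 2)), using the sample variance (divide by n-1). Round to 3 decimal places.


Pooled-variance Cohen's d for soil pH comparison:
Scene mean = 54.01 / 7 = 7.715714
Suspect mean = 47.52 / 6 = 7.92
Scene sample variance s_s^2 = 0.074595
Suspect sample variance s_c^2 = 0.15556
Pooled variance = ((n_s-1)*s_s^2 + (n_c-1)*s_c^2) / (n_s + n_c - 2) = 0.111397
Pooled SD = sqrt(0.111397) = 0.333762
Mean difference = -0.204286
|d| = |-0.204286| / 0.333762 = 0.612

0.612


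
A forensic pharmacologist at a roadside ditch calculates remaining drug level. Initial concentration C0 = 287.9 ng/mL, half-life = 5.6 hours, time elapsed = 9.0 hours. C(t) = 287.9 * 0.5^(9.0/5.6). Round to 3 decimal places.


Drug concentration decay:
Number of half-lives = t / t_half = 9.0 / 5.6 = 1.607143
Decay factor = 0.5^1.607143 = 0.32824774
C(t) = 287.9 * 0.32824774 = 94.503 ng/mL

94.503


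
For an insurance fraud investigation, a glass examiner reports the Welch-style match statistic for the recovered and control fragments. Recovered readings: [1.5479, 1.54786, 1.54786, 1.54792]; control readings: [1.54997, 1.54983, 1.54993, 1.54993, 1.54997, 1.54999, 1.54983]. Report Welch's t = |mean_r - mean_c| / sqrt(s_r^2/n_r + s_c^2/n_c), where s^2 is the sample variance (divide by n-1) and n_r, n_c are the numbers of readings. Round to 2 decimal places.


Welch's t-criterion for glass RI comparison:
Recovered mean = sum / n_r = 6.19154 / 4 = 1.547885
Control mean = sum / n_c = 10.84945 / 7 = 1.5499214
Recovered sample variance s_r^2 = 9e-10
Control sample variance s_c^2 = 4.38095e-09
Welch SE (unpooled) = sqrt(s_r^2/n_r + s_c^2/n_c) = sqrt(2.25e-10 + 6.2585e-10) = sqrt(8.5085e-10) = 2.91693e-05
|mean_r - mean_c| = 0.00203643
t = 0.00203643 / 2.91693e-05 = 69.81

69.81


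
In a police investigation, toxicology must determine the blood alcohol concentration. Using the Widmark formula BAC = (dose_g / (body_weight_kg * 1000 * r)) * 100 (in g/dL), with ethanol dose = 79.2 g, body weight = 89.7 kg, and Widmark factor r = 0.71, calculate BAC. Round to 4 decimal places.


Applying the Widmark formula:
BAC = (dose_g / (body_wt * 1000 * r)) * 100
Denominator = 89.7 * 1000 * 0.71 = 63687
BAC = (79.2 / 63687) * 100
BAC = 0.1244 g/dL

0.1244


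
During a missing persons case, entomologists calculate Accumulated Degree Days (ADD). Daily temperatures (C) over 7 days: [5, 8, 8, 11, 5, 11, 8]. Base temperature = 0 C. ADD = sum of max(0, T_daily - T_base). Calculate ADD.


Computing ADD day by day:
Day 1: max(0, 5 - 0) = 5
Day 2: max(0, 8 - 0) = 8
Day 3: max(0, 8 - 0) = 8
Day 4: max(0, 11 - 0) = 11
Day 5: max(0, 5 - 0) = 5
Day 6: max(0, 11 - 0) = 11
Day 7: max(0, 8 - 0) = 8
Total ADD = 56

56


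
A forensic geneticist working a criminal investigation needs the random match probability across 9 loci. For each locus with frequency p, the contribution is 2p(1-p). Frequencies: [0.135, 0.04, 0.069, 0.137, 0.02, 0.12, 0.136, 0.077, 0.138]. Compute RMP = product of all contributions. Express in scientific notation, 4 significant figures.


Computing RMP for 9 loci:
Locus 1: 2 * 0.135 * 0.865 = 0.23355
Locus 2: 2 * 0.04 * 0.96 = 0.0768
Locus 3: 2 * 0.069 * 0.931 = 0.128478
Locus 4: 2 * 0.137 * 0.863 = 0.236462
Locus 5: 2 * 0.02 * 0.98 = 0.0392
Locus 6: 2 * 0.12 * 0.88 = 0.2112
Locus 7: 2 * 0.136 * 0.864 = 0.235008
Locus 8: 2 * 0.077 * 0.923 = 0.142142
Locus 9: 2 * 0.138 * 0.862 = 0.237912
RMP = 3.585e-08

3.585e-08


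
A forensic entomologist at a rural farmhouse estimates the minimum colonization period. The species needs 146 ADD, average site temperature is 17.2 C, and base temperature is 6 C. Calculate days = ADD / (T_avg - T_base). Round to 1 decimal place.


Insect development time:
Effective temperature = avg_temp - T_base = 17.2 - 6 = 11.2 C
Days = ADD / effective_temp = 146 / 11.2 = 13.0 days

13.0


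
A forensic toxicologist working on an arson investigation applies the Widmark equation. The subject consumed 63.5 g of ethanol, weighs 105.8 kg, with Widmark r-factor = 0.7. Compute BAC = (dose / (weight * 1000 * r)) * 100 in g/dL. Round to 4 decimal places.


Applying the Widmark formula:
BAC = (dose_g / (body_wt * 1000 * r)) * 100
Denominator = 105.8 * 1000 * 0.7 = 74060
BAC = (63.5 / 74060) * 100
BAC = 0.0857 g/dL

0.0857


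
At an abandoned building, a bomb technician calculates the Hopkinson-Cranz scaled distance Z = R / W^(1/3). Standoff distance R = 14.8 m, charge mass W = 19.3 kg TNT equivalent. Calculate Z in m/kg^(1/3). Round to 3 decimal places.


Scaled distance calculation:
W^(1/3) = 19.3^(1/3) = 2.682373
Z = R / W^(1/3) = 14.8 / 2.682373
Z = 5.518 m/kg^(1/3)

5.518


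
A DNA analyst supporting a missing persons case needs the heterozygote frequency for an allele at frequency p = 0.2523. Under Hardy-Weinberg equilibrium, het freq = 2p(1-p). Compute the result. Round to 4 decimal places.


Hardy-Weinberg heterozygote frequency:
q = 1 - p = 1 - 0.2523 = 0.7477
2pq = 2 * 0.2523 * 0.7477 = 0.3773

0.3773


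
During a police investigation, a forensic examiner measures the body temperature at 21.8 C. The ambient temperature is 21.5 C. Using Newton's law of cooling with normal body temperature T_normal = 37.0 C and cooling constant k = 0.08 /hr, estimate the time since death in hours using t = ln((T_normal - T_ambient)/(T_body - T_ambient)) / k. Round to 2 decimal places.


Using Newton's law of cooling:
t = ln((T_normal - T_ambient) / (T_body - T_ambient)) / k
T_normal - T_ambient = 15.5
T_body - T_ambient = 0.3
Ratio = 51.666667
ln(ratio) = 3.944813
t = 3.944813 / 0.08 = 49.31 hours

49.31


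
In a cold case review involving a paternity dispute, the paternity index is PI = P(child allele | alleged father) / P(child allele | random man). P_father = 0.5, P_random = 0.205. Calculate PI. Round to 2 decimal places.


Paternity Index calculation:
PI = P(allele|father) / P(allele|random)
PI = 0.5 / 0.205
PI = 2.44

2.44


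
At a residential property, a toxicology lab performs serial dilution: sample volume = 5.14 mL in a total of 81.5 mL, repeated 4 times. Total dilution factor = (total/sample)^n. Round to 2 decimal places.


Dilution factor calculation:
Single dilution = V_total / V_sample = 81.5 / 5.14 ≈ 15.856031
Number of dilutions = 4
Total DF = (81.5 / 5.14)^4 (full precision, rounded at the end) = 63208.86

63208.86


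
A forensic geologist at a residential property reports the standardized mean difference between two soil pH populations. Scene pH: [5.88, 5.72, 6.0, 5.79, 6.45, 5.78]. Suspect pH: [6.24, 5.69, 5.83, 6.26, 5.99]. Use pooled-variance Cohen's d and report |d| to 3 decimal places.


Pooled-variance Cohen's d for soil pH comparison:
Scene mean = 35.62 / 6 = 5.936667
Suspect mean = 30.01 / 5 = 6.002
Scene sample variance s_s^2 = 0.072747
Suspect sample variance s_c^2 = 0.06257
Pooled variance = ((n_s-1)*s_s^2 + (n_c-1)*s_c^2) / (n_s + n_c - 2) = 0.068224
Pooled SD = sqrt(0.068224) = 0.261197
Mean difference = -0.065333
|d| = |-0.065333| / 0.261197 = 0.250

0.250


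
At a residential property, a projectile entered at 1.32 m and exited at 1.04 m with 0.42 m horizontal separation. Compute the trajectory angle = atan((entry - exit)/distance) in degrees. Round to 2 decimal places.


Bullet trajectory angle:
Height difference = 1.32 - 1.04 = 0.28 m
angle = atan(0.28 / 0.42)
angle = atan(0.666667)
angle = 33.69 degrees

33.69


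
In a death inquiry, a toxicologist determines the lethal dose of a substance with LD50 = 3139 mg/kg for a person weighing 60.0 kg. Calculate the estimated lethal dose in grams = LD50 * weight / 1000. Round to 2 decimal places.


Lethal dose calculation:
Lethal dose = LD50 * body_weight / 1000
= 3139 * 60.0 / 1000
= 188340 / 1000
= 188.34 g

188.34


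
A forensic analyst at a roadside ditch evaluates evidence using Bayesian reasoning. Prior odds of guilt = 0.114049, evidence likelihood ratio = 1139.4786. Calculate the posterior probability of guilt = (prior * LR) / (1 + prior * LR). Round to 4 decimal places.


Bayesian evidence evaluation:
Posterior odds = prior_odds * LR = 0.114049 * 1139.4786 = 129.9564
Posterior probability = posterior_odds / (1 + posterior_odds)
= 129.9564 / (1 + 129.9564)
= 129.9564 / 130.9564
= 0.9924

0.9924


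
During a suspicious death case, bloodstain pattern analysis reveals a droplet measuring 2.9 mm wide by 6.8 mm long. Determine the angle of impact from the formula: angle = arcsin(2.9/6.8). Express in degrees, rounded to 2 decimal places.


Blood spatter impact angle calculation:
width / length = 2.9 / 6.8 = 0.426471
angle = arcsin(0.426471)
angle = 25.24 degrees

25.24


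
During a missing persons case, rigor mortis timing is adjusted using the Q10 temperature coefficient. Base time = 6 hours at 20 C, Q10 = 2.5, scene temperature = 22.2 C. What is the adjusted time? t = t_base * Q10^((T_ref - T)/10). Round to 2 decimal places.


Rigor mortis time adjustment:
Exponent = (T_ref - T_actual) / 10 = (20 - 22.2) / 10 = -0.22
Q10 factor = 2.5^-0.22 = 0.81743
t_adjusted = 6 * 0.81743 = 4.90 hours

4.90


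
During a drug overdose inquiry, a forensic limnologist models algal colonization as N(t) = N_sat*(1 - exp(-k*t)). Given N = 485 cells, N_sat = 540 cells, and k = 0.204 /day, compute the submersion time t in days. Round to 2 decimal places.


PMSI from diatom colonization curve:
N / N_sat = 485 / 540 = 0.898148
1 - N/N_sat = 0.101852
ln(1 - N/N_sat) = -2.284234
t = -ln(1 - N/N_sat) / k = -(-2.284234) / 0.204 = 11.20 days

11.20


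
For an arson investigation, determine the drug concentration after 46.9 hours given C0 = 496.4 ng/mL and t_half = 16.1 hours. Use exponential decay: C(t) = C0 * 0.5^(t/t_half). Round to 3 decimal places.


Drug concentration decay:
Number of half-lives = t / t_half = 46.9 / 16.1 = 2.913043
Decay factor = 0.5^2.913043 = 0.13276594
C(t) = 496.4 * 0.13276594 = 65.905 ng/mL

65.905


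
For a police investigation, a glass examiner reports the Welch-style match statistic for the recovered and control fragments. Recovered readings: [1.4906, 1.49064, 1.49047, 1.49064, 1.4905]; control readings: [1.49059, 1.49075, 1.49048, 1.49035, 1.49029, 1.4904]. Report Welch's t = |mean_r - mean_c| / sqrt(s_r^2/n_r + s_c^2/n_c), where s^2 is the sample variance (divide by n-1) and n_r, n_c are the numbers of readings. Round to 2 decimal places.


Welch's t-criterion for glass RI comparison:
Recovered mean = sum / n_r = 7.45285 / 5 = 1.49057
Control mean = sum / n_c = 8.94286 / 6 = 1.4904767
Recovered sample variance s_r^2 = 6.4e-09
Control sample variance s_c^2 = 2.88667e-08
Welch SE (unpooled) = sqrt(s_r^2/n_r + s_c^2/n_c) = sqrt(1.28e-09 + 4.81111e-09) = sqrt(6.09111e-09) = 7.80456e-05
|mean_r - mean_c| = 9.33333e-05
t = 9.33333e-05 / 7.80456e-05 = 1.20

1.20


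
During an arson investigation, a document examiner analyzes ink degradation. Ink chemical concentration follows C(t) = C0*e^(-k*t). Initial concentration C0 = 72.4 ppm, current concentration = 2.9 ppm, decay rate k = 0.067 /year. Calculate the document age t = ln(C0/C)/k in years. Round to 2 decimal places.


Document age estimation:
C0/C = 72.4 / 2.9 = 24.965517
ln(C0/C) = 3.217496
t = 3.217496 / 0.067 = 48.02 years

48.02


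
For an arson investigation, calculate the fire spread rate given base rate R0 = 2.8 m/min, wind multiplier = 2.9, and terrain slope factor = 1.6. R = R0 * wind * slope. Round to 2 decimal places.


Fire spread rate calculation:
R = R0 * wind_factor * slope_factor
= 2.8 * 2.9 * 1.6
= 8.12 * 1.6
= 12.99 m/min

12.99


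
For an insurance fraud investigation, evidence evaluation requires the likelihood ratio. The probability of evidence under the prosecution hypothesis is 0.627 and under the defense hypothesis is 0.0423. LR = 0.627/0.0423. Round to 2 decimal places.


Likelihood ratio calculation:
LR = P(E|Hp) / P(E|Hd)
LR = 0.627 / 0.0423
LR = 14.82

14.82


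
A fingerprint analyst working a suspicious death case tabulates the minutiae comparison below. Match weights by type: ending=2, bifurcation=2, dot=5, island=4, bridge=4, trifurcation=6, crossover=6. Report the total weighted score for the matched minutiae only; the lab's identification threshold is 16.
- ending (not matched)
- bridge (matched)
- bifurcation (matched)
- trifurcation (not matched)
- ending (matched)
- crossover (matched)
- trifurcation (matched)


Weighted minutiae match score:
  ending: not matched, +0
  bridge: matched, +4 (running total 4)
  bifurcation: matched, +2 (running total 6)
  trifurcation: not matched, +0
  ending: matched, +2 (running total 8)
  crossover: matched, +6 (running total 14)
  trifurcation: matched, +6 (running total 20)
Total score = 20
Threshold = 16; verdict = identification

20


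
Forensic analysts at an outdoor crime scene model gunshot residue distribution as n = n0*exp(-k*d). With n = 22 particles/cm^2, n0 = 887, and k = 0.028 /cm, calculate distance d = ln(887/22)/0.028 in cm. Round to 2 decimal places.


GSR distance calculation:
n0/n = 887 / 22 = 40.318182
ln(n0/n) = 3.696803
d = 3.696803 / 0.028 = 132.03 cm

132.03


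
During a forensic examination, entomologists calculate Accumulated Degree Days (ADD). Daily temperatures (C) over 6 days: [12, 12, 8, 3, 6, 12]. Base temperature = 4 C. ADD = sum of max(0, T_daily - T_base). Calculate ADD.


Computing ADD day by day:
Day 1: max(0, 12 - 4) = 8
Day 2: max(0, 12 - 4) = 8
Day 3: max(0, 8 - 4) = 4
Day 4: max(0, 3 - 4) = 0
Day 5: max(0, 6 - 4) = 2
Day 6: max(0, 12 - 4) = 8
Total ADD = 30

30


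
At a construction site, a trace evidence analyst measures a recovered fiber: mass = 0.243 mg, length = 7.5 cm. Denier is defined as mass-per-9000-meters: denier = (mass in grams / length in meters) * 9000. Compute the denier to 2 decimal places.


Denier calculation:
Mass in grams = 0.243 mg / 1000 = 0.000243 g
Length in meters = 7.5 cm / 100 = 0.075 m
Linear density = mass / length = 0.000243 / 0.075 = 0.00324 g/m
Denier = (g/m) * 9000 = 0.00324 * 9000 = 29.16

29.16


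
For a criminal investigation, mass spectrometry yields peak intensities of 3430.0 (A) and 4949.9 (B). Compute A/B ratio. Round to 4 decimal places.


Spectral peak ratio:
Peak A = 3430.0 counts
Peak B = 4949.9 counts
Ratio = 3430.0 / 4949.9 = 0.6929

0.6929


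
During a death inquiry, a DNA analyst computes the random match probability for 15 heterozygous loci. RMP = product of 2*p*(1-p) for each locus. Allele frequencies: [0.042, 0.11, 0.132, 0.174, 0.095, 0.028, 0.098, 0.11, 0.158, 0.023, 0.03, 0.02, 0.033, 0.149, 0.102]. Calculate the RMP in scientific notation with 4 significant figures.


Computing RMP for 15 loci:
Locus 1: 2 * 0.042 * 0.958 = 0.080472
Locus 2: 2 * 0.11 * 0.89 = 0.1958
Locus 3: 2 * 0.132 * 0.868 = 0.229152
Locus 4: 2 * 0.174 * 0.826 = 0.287448
Locus 5: 2 * 0.095 * 0.905 = 0.17195
Locus 6: 2 * 0.028 * 0.972 = 0.054432
Locus 7: 2 * 0.098 * 0.902 = 0.176792
Locus 8: 2 * 0.11 * 0.89 = 0.1958
Locus 9: 2 * 0.158 * 0.842 = 0.266072
Locus 10: 2 * 0.023 * 0.977 = 0.044942
Locus 11: 2 * 0.03 * 0.97 = 0.0582
Locus 12: 2 * 0.02 * 0.98 = 0.0392
Locus 13: 2 * 0.033 * 0.967 = 0.063822
Locus 14: 2 * 0.149 * 0.851 = 0.253598
Locus 15: 2 * 0.102 * 0.898 = 0.183192
RMP = 2.720e-14

2.720e-14


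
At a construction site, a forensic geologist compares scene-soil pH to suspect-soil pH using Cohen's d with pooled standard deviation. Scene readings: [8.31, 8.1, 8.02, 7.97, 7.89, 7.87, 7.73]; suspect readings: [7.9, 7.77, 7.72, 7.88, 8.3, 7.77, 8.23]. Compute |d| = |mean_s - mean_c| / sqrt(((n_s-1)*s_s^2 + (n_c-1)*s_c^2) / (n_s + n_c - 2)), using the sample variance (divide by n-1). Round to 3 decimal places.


Pooled-variance Cohen's d for soil pH comparison:
Scene mean = 55.89 / 7 = 7.984286
Suspect mean = 55.57 / 7 = 7.938571
Scene sample variance s_s^2 = 0.034595
Suspect sample variance s_c^2 = 0.054181
Pooled variance = ((n_s-1)*s_s^2 + (n_c-1)*s_c^2) / (n_s + n_c - 2) = 0.044388
Pooled SD = sqrt(0.044388) = 0.210685
Mean difference = 0.045714
|d| = |0.045714| / 0.210685 = 0.217

0.217


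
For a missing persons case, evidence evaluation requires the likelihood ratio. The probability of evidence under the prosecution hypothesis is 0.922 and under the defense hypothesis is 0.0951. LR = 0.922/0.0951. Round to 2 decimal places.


Likelihood ratio calculation:
LR = P(E|Hp) / P(E|Hd)
LR = 0.922 / 0.0951
LR = 9.70

9.70


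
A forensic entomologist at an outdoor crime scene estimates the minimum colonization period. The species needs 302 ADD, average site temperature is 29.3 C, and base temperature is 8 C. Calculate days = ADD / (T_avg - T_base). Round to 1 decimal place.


Insect development time:
Effective temperature = avg_temp - T_base = 29.3 - 8 = 21.3 C
Days = ADD / effective_temp = 302 / 21.3 = 14.2 days

14.2


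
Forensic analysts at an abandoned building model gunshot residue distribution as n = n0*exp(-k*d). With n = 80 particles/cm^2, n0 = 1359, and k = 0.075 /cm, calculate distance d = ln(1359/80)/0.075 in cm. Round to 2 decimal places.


GSR distance calculation:
n0/n = 1359 / 80 = 16.9875
ln(n0/n) = 2.832478
d = 2.832478 / 0.075 = 37.77 cm

37.77


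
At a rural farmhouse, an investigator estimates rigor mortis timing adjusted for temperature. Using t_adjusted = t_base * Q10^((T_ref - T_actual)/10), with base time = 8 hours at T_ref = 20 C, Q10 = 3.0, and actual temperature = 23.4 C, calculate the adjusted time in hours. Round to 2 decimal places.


Rigor mortis time adjustment:
Exponent = (T_ref - T_actual) / 10 = (20 - 23.4) / 10 = -0.34
Q10 factor = 3.0^-0.34 = 0.6883
t_adjusted = 8 * 0.6883 = 5.51 hours

5.51


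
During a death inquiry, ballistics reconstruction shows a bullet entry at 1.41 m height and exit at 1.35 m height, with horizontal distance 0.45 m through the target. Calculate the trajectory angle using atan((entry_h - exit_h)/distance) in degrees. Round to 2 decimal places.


Bullet trajectory angle:
Height difference = 1.41 - 1.35 = 0.06 m
angle = atan(0.06 / 0.45)
angle = atan(0.133333)
angle = 7.59 degrees

7.59


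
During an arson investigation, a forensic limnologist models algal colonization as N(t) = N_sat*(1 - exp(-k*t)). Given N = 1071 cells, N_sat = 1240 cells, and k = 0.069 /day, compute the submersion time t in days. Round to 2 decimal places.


PMSI from diatom colonization curve:
N / N_sat = 1071 / 1240 = 0.86371
1 - N/N_sat = 0.13629
ln(1 - N/N_sat) = -1.99297
t = -ln(1 - N/N_sat) / k = -(-1.99297) / 0.069 = 28.88 days

28.88


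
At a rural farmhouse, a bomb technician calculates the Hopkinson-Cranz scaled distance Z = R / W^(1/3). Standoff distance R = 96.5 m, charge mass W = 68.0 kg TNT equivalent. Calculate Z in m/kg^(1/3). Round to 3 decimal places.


Scaled distance calculation:
W^(1/3) = 68.0^(1/3) = 4.081655
Z = R / W^(1/3) = 96.5 / 4.081655
Z = 23.642 m/kg^(1/3)

23.642


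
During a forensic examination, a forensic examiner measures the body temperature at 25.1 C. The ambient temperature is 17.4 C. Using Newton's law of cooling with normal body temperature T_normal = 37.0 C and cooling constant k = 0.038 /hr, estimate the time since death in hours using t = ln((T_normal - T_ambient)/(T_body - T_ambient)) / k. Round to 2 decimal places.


Using Newton's law of cooling:
t = ln((T_normal - T_ambient) / (T_body - T_ambient)) / k
T_normal - T_ambient = 19.6
T_body - T_ambient = 7.7
Ratio = 2.545455
ln(ratio) = 0.934309
t = 0.934309 / 0.038 = 24.59 hours

24.59


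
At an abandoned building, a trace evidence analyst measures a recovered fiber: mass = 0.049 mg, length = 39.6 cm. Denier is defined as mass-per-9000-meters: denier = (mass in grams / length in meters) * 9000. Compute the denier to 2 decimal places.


Denier calculation:
Mass in grams = 0.049 mg / 1000 = 0.000049 g
Length in meters = 39.6 cm / 100 = 0.396 m
Linear density = mass / length = 0.000049 / 0.396 = 0.00012374 g/m
Denier = (g/m) * 9000 = 0.00012374 * 9000 = 1.11

1.11


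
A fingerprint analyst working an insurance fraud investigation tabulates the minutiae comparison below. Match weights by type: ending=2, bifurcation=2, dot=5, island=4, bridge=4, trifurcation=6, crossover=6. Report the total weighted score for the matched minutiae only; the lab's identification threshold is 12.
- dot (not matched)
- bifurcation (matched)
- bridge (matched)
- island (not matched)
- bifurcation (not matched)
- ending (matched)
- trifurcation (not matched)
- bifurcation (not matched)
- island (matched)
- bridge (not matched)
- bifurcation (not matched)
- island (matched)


Weighted minutiae match score:
  dot: not matched, +0
  bifurcation: matched, +2 (running total 2)
  bridge: matched, +4 (running total 6)
  island: not matched, +0
  bifurcation: not matched, +0
  ending: matched, +2 (running total 8)
  trifurcation: not matched, +0
  bifurcation: not matched, +0
  island: matched, +4 (running total 12)
  bridge: not matched, +0
  bifurcation: not matched, +0
  island: matched, +4 (running total 16)
Total score = 16
Threshold = 12; verdict = identification

16


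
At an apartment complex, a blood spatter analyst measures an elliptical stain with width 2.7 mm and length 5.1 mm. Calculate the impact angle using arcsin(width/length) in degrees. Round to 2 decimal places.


Blood spatter impact angle calculation:
width / length = 2.7 / 5.1 = 0.529412
angle = arcsin(0.529412)
angle = 31.97 degrees

31.97


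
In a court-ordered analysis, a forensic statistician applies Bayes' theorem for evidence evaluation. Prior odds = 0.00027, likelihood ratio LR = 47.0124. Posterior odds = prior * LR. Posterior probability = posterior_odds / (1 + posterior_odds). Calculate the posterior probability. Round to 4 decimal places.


Bayesian evidence evaluation:
Posterior odds = prior_odds * LR = 0.00027 * 47.0124 = 0.01269335
Posterior probability = posterior_odds / (1 + posterior_odds)
= 0.01269335 / (1 + 0.01269335)
= 0.01269335 / 1.01269335
= 0.0125

0.0125


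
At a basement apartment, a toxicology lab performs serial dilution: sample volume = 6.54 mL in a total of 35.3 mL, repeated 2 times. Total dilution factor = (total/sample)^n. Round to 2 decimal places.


Dilution factor calculation:
Single dilution = V_total / V_sample = 35.3 / 6.54 ≈ 5.397554
Number of dilutions = 2
Total DF = (35.3 / 6.54)^2 (full precision, rounded at the end) = 29.13

29.13


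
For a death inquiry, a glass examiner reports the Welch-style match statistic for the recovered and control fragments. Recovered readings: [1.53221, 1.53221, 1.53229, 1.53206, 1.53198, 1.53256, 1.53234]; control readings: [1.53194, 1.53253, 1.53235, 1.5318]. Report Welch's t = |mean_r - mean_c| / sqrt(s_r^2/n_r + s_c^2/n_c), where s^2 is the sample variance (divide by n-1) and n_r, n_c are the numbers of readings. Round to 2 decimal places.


Welch's t-criterion for glass RI comparison:
Recovered mean = sum / n_r = 10.72565 / 7 = 1.5322357
Control mean = sum / n_c = 6.12862 / 4 = 1.532155
Recovered sample variance s_r^2 = 3.60952e-08
Control sample variance s_c^2 = 1.16967e-07
Welch SE (unpooled) = sqrt(s_r^2/n_r + s_c^2/n_c) = sqrt(5.15646e-09 + 2.92417e-08) = sqrt(3.43982e-08) = 0.000185468
|mean_r - mean_c| = 8.07143e-05
t = 8.07143e-05 / 0.000185468 = 0.44

0.44


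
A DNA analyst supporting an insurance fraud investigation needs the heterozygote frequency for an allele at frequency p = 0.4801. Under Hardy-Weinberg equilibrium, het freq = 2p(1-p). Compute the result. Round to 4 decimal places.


Hardy-Weinberg heterozygote frequency:
q = 1 - p = 1 - 0.4801 = 0.5199
2pq = 2 * 0.4801 * 0.5199 = 0.4992

0.4992


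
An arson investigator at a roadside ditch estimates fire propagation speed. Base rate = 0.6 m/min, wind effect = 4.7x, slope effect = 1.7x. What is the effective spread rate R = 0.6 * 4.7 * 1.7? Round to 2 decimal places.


Fire spread rate calculation:
R = R0 * wind_factor * slope_factor
= 0.6 * 4.7 * 1.7
= 2.82 * 1.7
= 4.79 m/min

4.79


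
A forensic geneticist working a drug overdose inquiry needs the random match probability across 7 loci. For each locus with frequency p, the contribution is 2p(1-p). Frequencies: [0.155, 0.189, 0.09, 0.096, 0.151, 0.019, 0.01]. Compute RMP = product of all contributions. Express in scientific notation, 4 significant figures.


Computing RMP for 7 loci:
Locus 1: 2 * 0.155 * 0.845 = 0.26195
Locus 2: 2 * 0.189 * 0.811 = 0.306558
Locus 3: 2 * 0.09 * 0.91 = 0.1638
Locus 4: 2 * 0.096 * 0.904 = 0.173568
Locus 5: 2 * 0.151 * 0.849 = 0.256398
Locus 6: 2 * 0.019 * 0.981 = 0.037278
Locus 7: 2 * 0.01 * 0.99 = 0.0198
RMP = 4.321e-07

4.321e-07


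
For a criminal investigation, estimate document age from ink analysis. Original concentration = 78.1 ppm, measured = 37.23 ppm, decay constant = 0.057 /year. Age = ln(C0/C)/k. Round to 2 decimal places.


Document age estimation:
C0/C = 78.1 / 37.23 = 2.097771
ln(C0/C) = 0.740875
t = 0.740875 / 0.057 = 13.00 years

13.00
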